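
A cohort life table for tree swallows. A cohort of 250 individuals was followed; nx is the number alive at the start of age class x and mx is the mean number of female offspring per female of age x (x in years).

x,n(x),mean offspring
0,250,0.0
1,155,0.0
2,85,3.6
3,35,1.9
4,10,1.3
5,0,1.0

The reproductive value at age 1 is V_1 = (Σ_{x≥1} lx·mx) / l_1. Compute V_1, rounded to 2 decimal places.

lx = nx/n0 = nx/250: 1, 0.62, 0.34, 0.14, 0.04, 0
lx·mx for x ≥ 1: 0, 1.224, 0.266, 0.052, 0 → sum = 1.542
V_1 = 1.542 / l_1 = 1.542 / 0.62 = 2.487097… → 2.49

2.49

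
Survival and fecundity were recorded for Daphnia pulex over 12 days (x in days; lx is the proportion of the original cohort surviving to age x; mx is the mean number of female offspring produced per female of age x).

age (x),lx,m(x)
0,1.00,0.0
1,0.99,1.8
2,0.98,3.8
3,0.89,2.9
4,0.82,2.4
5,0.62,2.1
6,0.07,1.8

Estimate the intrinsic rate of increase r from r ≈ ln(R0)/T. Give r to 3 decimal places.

0.873

R0 = Σ lx·mx = 0 + 1.782 + 3.724 + 2.581 + 1.968 + 1.302 + 0.126 = 11.483
Σ x·lx·mx = 32.111; T = 32.111/11.483 = 2.79639…
r ≈ ln(R0)/T = ln(11.483)/2.79639… = 0.87286… → 0.873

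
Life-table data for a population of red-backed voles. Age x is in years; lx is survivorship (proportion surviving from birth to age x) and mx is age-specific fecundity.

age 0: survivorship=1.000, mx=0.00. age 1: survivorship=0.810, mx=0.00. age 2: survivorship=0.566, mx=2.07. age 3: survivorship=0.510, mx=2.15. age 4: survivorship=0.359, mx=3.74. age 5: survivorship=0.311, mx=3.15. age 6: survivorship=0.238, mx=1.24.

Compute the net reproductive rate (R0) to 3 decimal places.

lx·mx by age: 0, 0, 1.17162, 1.0965, 1.34266, 0.97965, 0.29512
R0 = Σ lx·mx = 4.88555 → 4.886

4.886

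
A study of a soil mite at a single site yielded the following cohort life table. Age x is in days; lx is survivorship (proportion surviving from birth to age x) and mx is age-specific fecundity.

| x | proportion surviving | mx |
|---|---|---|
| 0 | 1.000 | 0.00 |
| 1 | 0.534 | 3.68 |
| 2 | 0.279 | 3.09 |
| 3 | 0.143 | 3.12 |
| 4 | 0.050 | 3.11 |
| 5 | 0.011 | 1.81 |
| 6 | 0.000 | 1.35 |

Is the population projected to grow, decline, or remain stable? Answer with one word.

growing

R0 = Σ lx·mx = 0 + 1.96512 + 0.86211 + 0.44616 + 0.1555 + 0.01991 + 0 = 3.4488
R0 > 1, so the population is growing.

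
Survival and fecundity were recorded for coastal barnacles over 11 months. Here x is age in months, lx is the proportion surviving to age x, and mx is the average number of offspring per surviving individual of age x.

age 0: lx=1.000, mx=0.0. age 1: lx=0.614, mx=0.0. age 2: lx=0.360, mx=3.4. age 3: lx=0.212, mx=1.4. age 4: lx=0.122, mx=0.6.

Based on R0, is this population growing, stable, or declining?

R0 = Σ lx·mx = 0 + 0 + 1.224 + 0.2968 + 0.0732 = 1.594
R0 > 1, so the population is growing.

growing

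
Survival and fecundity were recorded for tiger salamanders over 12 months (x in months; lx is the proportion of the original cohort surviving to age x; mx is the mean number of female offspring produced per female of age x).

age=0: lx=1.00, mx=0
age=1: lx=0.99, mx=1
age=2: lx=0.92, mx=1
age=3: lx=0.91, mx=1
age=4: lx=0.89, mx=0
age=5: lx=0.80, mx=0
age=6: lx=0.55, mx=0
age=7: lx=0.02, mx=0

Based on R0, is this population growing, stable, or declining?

R0 = Σ lx·mx = 0 + 0.99 + 0.92 + 0.91 + 0 + 0 + 0 + 0 = 2.82
R0 > 1, so the population is growing.

growing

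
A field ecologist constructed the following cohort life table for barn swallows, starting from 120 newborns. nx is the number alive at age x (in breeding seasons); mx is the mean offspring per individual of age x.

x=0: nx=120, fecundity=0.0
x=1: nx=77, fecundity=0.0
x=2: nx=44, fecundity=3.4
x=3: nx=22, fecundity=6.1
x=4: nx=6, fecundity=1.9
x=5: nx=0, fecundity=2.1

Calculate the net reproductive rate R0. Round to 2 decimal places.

lx = nx/n0 = nx/120: 1, 0.64167…, 0.36667…, 0.18333…, 0.05, 0
lx·mx by age: 0, 0, 1.246667…, 1.118333…, 0.095, 0
R0 = Σ lx·mx = 2.46… → 2.46

2.46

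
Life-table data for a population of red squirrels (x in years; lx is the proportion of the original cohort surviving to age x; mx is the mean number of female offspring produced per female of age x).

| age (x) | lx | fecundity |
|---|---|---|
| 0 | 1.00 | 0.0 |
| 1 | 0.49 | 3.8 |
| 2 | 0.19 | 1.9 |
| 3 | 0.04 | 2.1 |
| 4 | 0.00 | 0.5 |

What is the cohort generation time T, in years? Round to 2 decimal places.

1.23

lx·mx: 0, 1.862, 0.361, 0.084, 0 → R0 = 2.307
x·lx·mx: 0, 1.862, 0.722, 0.252, 0 → Σ = 2.836
T = 2.836 / 2.307 = 1.229302… → 1.23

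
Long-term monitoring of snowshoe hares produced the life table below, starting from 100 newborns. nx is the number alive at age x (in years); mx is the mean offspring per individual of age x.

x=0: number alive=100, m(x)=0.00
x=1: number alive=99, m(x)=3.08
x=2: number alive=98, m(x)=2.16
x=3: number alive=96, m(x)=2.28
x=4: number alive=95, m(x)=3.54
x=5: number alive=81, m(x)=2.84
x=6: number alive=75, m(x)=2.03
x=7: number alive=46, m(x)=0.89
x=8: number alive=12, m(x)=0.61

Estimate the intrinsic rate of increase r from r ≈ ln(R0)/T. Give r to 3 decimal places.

lx = nx/n0 = nx/100: 1, 0.99, 0.98, 0.96, 0.95, 0.81, 0.75, 0.46, 0.12
R0 = Σ lx·mx = 0 + 3.0492 + 2.1168 + 2.1888 + 3.363 + 2.3004 + 1.5225 + 0.4094 + 0.0732 = 15.0233
Σ x·lx·mx = 51.3896; T = 51.3896/15.0233 = 3.42066…
r ≈ ln(R0)/T = ln(15.0233)/3.42066… = 0.79213… → 0.792

0.792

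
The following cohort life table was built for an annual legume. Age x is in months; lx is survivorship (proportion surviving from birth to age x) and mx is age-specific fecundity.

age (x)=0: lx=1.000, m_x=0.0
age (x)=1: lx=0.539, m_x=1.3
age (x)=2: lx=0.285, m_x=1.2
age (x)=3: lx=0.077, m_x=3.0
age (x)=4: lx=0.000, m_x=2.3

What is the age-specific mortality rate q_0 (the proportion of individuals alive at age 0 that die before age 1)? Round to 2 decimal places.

q_0 = (l_0 − l_1) / l_0 = (1 − 0.539) / 1
     = 0.461 / 1 = 0.461 → 0.46

0.46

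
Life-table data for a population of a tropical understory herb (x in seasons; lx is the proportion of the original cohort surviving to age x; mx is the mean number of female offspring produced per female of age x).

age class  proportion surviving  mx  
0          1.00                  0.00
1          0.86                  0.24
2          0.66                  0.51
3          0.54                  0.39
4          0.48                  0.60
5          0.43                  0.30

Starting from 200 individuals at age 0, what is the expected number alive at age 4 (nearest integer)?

Expected survivors = N0 · l_4 = 200 × 0.48 = 96 → 96

96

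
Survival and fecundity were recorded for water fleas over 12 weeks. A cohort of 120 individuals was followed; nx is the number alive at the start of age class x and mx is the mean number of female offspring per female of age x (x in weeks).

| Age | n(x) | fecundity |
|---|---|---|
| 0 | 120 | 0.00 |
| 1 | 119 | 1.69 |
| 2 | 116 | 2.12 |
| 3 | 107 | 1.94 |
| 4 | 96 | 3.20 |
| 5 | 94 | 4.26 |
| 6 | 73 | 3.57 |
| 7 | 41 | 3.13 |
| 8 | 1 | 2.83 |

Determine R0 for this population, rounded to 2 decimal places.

14.62

lx = nx/n0 = nx/120: 1, 0.99167…, 0.96667…, 0.89167…, 0.8, 0.78333…, 0.60833…, 0.34167…, 0.00833…
lx·mx by age: 0, 1.675917…, 2.049333…, 1.729833…, 2.56, 3.337…, 2.17175…, 1.069417…, 0.023583…
R0 = Σ lx·mx = 14.616833… → 14.62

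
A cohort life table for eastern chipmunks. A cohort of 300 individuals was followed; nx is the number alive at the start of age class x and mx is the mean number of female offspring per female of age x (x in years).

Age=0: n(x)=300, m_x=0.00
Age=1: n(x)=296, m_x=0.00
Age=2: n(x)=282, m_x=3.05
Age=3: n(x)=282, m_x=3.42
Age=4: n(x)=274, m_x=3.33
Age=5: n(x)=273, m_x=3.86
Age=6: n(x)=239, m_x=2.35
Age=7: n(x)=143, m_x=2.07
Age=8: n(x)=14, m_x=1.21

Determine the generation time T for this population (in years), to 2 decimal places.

lx = nx/n0 = nx/300: 1, 0.98667…, 0.94, 0.94, 0.91333…, 0.91, 0.79667…, 0.47667…, 0.04667…
lx·mx: 0, 0, 2.867, 3.2148, 3.0414…, 3.5126, 1.872167…, 0.9867…, 0.056467… → R0 = 15.551133…
x·lx·mx: 0, 0, 5.734, 9.6444, 12.1656…, 17.563, 11.233…, 6.9069…, 0.451733… → Σ = 63.698633…
T = 63.698633… / 15.551133… = 4.096077… → 4.10

4.10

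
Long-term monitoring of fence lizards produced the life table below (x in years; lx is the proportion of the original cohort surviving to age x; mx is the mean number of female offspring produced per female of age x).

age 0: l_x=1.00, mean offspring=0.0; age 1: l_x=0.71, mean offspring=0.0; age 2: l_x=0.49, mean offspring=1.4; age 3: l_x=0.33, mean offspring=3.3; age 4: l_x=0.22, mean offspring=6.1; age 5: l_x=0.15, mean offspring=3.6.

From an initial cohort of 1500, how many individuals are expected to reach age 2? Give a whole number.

735

Expected survivors = N0 · l_2 = 1500 × 0.49 = 735 → 735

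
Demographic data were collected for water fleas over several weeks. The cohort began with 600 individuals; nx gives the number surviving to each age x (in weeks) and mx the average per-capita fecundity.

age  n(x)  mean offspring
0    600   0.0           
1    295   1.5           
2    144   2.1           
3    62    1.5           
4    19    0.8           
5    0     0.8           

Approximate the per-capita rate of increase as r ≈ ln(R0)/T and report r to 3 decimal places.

lx = nx/n0 = nx/600: 1, 0.49167…, 0.24, 0.10333…, 0.03167…, 0
R0 = Σ lx·mx = 0 + 0.7375… + 0.504 + 0.155… + 0.02533… + 0 = 1.421833…
Σ x·lx·mx = 2.311833…; T = 2.311833…/1.421833… = 1.62595…
r ≈ ln(R0)/T = ln(1.421833…)/1.62595… = 0.21646… → 0.216

0.216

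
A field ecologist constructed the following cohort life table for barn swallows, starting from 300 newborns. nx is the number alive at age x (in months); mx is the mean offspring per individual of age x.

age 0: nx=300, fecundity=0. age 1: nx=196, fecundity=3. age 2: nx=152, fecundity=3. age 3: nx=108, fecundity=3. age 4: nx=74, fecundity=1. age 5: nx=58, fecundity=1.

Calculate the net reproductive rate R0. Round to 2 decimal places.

5.00

lx = nx/n0 = nx/300: 1, 0.65333…, 0.50667…, 0.36, 0.24667…, 0.19333…
lx·mx by age: 0, 1.96…, 1.52…, 1.08, 0.246667…, 0.193333…
R0 = Σ lx·mx = 5… → 5.00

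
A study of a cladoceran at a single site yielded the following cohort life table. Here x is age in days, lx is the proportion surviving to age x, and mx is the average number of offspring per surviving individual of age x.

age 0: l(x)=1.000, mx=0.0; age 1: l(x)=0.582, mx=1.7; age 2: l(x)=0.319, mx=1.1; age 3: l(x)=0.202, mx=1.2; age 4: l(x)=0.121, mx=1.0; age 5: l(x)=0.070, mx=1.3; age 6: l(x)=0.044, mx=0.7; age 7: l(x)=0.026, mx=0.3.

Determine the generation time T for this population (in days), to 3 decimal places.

lx·mx: 0, 0.9894, 0.3509, 0.2424, 0.121, 0.091, 0.0308, 0.0078 → R0 = 1.8333
x·lx·mx: 0, 0.9894, 0.7018, 0.7272, 0.484, 0.455, 0.1848, 0.0546 → Σ = 3.5968
T = 3.5968 / 1.8333 = 1.961927… → 1.962

1.962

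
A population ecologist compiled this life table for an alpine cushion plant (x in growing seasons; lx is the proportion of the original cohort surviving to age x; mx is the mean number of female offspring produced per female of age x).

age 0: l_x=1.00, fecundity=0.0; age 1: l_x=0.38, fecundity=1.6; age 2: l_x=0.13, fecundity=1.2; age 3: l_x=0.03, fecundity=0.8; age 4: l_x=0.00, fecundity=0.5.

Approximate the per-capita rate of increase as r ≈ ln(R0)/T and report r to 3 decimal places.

-0.189

R0 = Σ lx·mx = 0 + 0.608 + 0.156 + 0.024 + 0 = 0.788
Σ x·lx·mx = 0.992; T = 0.992/0.788 = 1.25888…
r ≈ ln(R0)/T = ln(0.788)/1.25888… = -0.18926… → -0.189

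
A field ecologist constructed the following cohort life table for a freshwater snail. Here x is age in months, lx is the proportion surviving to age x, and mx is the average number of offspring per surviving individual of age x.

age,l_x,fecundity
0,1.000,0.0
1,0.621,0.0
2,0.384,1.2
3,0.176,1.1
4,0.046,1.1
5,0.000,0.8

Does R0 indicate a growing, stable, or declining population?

declining

R0 = Σ lx·mx = 0 + 0 + 0.4608 + 0.1936 + 0.0506 + 0 = 0.705
R0 < 1, so the population is declining.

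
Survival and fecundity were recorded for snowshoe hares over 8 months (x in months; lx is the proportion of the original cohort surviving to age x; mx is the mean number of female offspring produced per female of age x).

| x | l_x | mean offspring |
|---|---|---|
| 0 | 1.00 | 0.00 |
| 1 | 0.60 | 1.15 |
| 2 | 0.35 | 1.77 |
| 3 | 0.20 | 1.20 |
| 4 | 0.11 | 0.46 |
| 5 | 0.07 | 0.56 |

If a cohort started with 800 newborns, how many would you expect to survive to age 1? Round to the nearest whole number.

Expected survivors = N0 · l_1 = 800 × 0.60 = 480 → 480

480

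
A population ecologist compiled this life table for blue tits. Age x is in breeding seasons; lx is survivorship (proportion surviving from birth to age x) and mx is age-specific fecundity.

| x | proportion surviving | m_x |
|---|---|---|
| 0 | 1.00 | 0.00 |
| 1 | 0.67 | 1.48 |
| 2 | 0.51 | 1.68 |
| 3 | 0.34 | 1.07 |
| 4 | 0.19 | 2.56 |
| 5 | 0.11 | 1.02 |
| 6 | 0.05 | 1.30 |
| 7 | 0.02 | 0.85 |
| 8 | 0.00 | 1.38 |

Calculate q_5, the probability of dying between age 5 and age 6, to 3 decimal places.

q_5 = (l_5 − l_6) / l_5 = (0.11 − 0.05) / 0.11
     = 0.06 / 0.11 = 0.545455… → 0.545

0.545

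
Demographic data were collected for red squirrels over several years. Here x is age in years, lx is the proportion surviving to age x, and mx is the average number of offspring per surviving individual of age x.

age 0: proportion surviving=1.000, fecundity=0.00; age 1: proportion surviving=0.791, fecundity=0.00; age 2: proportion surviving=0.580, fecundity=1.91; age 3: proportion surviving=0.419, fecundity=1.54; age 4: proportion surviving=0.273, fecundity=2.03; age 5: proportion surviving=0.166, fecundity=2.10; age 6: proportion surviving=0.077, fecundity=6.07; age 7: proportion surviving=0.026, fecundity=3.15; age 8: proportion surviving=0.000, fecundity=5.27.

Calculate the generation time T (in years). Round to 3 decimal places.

lx·mx: 0, 0, 1.1078, 0.64526, 0.55419, 0.3486, 0.46739, 0.0819, 0 → R0 = 3.20514
x·lx·mx: 0, 0, 2.2156, 1.93578, 2.21676, 1.743, 2.80434, 0.5733, 0 → Σ = 11.48878
T = 11.48878 / 3.20514 = 3.584486… → 3.584

3.584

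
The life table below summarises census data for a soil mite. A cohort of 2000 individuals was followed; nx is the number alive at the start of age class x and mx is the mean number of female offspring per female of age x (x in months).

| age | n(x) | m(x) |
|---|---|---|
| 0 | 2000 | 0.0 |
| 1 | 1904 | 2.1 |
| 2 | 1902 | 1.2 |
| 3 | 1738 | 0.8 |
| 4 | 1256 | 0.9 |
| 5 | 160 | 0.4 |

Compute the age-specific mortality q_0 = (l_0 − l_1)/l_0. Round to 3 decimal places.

0.048

lx = nx/n0 = nx/2000: 1, 0.952, 0.951, 0.869, 0.628, 0.08
q_0 = (l_0 − l_1) / l_0 = (1 − 0.952) / 1
     = 0.048 / 1 = 0.048 → 0.048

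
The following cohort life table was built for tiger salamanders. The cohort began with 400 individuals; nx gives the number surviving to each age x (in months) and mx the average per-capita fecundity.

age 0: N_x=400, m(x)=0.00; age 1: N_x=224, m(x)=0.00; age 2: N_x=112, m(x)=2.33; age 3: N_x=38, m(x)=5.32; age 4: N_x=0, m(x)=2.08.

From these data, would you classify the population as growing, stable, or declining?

lx = nx/n0 = nx/400: 1, 0.56, 0.28, 0.095, 0
R0 = Σ lx·mx = 0 + 0 + 0.6524 + 0.5054 + 0 = 1.1578
R0 > 1, so the population is growing.

growing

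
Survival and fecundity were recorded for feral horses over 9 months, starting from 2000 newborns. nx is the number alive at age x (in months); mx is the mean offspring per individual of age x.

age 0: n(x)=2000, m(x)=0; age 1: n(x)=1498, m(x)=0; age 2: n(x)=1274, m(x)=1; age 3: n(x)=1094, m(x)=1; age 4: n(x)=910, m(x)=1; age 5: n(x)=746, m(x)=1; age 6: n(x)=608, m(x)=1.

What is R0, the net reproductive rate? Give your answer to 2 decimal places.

lx = nx/n0 = nx/2000: 1, 0.749, 0.637, 0.547, 0.455, 0.373, 0.304
lx·mx by age: 0, 0, 0.637, 0.547, 0.455, 0.373, 0.304
R0 = Σ lx·mx = 2.316 → 2.32

2.32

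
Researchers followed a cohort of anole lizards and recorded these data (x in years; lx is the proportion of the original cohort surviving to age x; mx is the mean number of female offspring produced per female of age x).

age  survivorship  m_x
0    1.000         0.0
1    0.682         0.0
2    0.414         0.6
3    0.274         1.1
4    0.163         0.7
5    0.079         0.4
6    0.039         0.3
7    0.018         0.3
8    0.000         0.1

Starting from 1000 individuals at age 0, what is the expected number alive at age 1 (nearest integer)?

682

Expected survivors = N0 · l_1 = 1000 × 0.682 = 682 → 682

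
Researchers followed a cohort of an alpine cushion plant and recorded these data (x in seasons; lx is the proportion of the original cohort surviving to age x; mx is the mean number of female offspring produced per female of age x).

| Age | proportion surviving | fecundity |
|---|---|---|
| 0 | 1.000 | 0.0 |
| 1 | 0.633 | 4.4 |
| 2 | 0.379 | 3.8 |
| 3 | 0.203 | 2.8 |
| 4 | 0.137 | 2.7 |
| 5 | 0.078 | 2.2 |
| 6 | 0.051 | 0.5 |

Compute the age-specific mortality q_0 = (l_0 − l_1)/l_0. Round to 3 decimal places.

0.367

q_0 = (l_0 − l_1) / l_0 = (1 − 0.633) / 1
     = 0.367 / 1 = 0.367 → 0.367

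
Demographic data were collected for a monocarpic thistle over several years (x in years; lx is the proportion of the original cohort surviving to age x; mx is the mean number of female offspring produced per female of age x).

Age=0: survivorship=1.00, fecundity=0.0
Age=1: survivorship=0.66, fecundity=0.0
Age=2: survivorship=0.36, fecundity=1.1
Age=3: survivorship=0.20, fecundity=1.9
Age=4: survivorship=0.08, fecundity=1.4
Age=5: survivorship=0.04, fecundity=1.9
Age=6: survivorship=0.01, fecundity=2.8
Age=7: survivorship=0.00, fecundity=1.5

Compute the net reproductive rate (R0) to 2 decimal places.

lx·mx by age: 0, 0, 0.396, 0.38, 0.112, 0.076, 0.028, 0
R0 = Σ lx·mx = 0.992 → 0.99

0.99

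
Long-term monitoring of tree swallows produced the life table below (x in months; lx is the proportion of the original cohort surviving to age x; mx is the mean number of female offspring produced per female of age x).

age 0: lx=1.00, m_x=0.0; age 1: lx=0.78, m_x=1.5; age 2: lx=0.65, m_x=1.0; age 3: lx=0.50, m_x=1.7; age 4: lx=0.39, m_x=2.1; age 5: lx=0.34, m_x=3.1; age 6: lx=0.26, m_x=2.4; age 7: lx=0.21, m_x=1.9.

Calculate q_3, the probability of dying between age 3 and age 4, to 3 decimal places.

q_3 = (l_3 − l_4) / l_3 = (0.5 − 0.39) / 0.5
     = 0.11 / 0.5 = 0.22 → 0.220

0.220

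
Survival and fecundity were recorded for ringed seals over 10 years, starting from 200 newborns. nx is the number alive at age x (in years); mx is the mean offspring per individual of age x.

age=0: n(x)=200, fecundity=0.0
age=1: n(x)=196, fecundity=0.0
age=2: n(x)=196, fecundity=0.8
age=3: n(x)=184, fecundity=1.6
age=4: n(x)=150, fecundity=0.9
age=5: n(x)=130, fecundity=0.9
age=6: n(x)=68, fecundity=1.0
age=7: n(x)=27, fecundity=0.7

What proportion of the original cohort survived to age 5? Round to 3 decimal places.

l_5 = n_5/n_0 = 130/200 = 0.65 → 0.650

0.650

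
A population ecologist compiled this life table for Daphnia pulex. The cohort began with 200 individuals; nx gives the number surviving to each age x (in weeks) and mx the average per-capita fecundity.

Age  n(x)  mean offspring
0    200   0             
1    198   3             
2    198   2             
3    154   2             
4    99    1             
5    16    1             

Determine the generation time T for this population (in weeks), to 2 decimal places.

1.97

lx = nx/n0 = nx/200: 1, 0.99, 0.99, 0.77, 0.495, 0.08
lx·mx: 0, 2.97, 1.98, 1.54, 0.495, 0.08 → R0 = 7.065
x·lx·mx: 0, 2.97, 3.96, 4.62, 1.98, 0.4 → Σ = 13.93
T = 13.93 / 7.065 = 1.971691… → 1.97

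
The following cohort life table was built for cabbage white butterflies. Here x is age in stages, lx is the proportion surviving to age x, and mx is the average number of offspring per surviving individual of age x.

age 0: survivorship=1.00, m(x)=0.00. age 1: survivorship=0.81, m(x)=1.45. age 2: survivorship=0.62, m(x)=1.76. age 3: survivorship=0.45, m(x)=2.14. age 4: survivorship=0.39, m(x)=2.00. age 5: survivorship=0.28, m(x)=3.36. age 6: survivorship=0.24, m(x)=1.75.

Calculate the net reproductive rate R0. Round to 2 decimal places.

lx·mx by age: 0, 1.1745, 1.0912, 0.963, 0.78, 0.9408, 0.42
R0 = Σ lx·mx = 5.3695 → 5.37

5.37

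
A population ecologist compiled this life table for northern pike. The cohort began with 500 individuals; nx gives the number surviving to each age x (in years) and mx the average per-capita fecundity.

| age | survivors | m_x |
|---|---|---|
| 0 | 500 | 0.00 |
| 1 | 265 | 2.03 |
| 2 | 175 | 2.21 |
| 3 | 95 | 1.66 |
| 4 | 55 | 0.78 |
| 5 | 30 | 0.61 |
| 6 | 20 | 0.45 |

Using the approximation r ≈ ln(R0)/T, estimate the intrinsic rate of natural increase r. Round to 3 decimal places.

lx = nx/n0 = nx/500: 1, 0.53, 0.35, 0.19, 0.11, 0.06, 0.04
R0 = Σ lx·mx = 0 + 1.0759 + 0.7735 + 0.3154 + 0.0858 + 0.0366 + 0.018 = 2.3052
Σ x·lx·mx = 4.2033; T = 4.2033/2.3052 = 1.8234…
r ≈ ln(R0)/T = ln(2.3052)/1.8234… = 0.45803… → 0.458

0.458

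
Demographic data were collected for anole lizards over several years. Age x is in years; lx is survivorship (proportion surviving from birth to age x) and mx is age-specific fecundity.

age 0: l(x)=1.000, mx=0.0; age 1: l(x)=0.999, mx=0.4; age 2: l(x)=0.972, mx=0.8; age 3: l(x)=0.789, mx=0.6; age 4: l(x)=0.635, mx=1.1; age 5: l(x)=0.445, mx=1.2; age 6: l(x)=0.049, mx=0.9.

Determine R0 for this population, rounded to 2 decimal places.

2.93

lx·mx by age: 0, 0.3996, 0.7776, 0.4734, 0.6985, 0.534, 0.0441
R0 = Σ lx·mx = 2.9272 → 2.93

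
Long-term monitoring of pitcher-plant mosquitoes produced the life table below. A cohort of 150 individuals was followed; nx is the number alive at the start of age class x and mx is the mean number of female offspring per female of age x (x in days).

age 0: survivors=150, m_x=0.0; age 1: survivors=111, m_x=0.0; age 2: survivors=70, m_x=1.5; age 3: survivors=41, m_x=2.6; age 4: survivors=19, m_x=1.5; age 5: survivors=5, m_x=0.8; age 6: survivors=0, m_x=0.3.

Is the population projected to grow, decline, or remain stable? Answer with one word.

lx = nx/n0 = nx/150: 1, 0.74, 0.46667…, 0.27333…, 0.12667…, 0.03333…, 0
R0 = Σ lx·mx = 0 + 0 + 0.7… + 0.710667… + 0.19… + 0.026667… + 0 = 1.627333…
R0 > 1, so the population is growing.

growing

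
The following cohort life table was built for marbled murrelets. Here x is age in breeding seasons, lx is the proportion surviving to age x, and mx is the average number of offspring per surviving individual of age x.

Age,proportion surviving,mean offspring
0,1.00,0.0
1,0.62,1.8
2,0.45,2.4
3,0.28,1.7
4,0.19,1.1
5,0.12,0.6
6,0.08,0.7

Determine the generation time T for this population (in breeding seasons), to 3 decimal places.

2.072

lx·mx: 0, 1.116, 1.08, 0.476, 0.209, 0.072, 0.056 → R0 = 3.009
x·lx·mx: 0, 1.116, 2.16, 1.428, 0.836, 0.36, 0.336 → Σ = 6.236
T = 6.236 / 3.009 = 2.072449… → 2.072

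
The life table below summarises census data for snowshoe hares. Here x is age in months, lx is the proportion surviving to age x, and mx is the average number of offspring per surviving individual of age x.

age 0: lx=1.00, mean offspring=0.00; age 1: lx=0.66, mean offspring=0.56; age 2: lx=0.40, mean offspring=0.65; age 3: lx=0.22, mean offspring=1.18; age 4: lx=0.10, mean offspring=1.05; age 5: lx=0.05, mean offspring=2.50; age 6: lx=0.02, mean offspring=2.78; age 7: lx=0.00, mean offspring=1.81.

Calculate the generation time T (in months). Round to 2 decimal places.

2.59

lx·mx: 0, 0.3696, 0.26, 0.2596, 0.105, 0.125, 0.0556, 0 → R0 = 1.1748
x·lx·mx: 0, 0.3696, 0.52, 0.7788, 0.42, 0.625, 0.3336, 0 → Σ = 3.047
T = 3.047 / 1.1748 = 2.593633… → 2.59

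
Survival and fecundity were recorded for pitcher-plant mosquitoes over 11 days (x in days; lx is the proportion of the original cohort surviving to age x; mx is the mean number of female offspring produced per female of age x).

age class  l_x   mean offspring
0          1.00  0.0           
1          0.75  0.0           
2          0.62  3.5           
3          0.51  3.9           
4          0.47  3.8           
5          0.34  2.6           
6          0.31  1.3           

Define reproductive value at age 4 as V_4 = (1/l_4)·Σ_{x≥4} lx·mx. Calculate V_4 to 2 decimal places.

lx·mx for x ≥ 4: 1.786, 0.884, 0.403 → sum = 3.073
V_4 = 3.073 / l_4 = 3.073 / 0.47 = 6.538298… → 6.54

6.54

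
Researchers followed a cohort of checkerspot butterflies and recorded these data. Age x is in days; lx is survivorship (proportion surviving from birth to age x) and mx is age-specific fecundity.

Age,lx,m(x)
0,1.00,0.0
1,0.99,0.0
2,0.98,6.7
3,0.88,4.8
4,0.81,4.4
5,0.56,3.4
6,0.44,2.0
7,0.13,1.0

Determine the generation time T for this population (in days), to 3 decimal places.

lx·mx: 0, 0, 6.566, 4.224, 3.564, 1.904, 0.88, 0.13 → R0 = 17.268
x·lx·mx: 0, 0, 13.132, 12.672, 14.256, 9.52, 5.28, 0.91 → Σ = 55.77
T = 55.77 / 17.268 = 3.229673… → 3.230

3.230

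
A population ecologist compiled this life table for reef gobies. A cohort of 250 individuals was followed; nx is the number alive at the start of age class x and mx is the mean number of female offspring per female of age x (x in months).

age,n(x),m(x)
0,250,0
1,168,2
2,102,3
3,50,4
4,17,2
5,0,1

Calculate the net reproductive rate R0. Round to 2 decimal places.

3.50

lx = nx/n0 = nx/250: 1, 0.672, 0.408, 0.2, 0.068, 0
lx·mx by age: 0, 1.344, 1.224, 0.8, 0.136, 0
R0 = Σ lx·mx = 3.504 → 3.50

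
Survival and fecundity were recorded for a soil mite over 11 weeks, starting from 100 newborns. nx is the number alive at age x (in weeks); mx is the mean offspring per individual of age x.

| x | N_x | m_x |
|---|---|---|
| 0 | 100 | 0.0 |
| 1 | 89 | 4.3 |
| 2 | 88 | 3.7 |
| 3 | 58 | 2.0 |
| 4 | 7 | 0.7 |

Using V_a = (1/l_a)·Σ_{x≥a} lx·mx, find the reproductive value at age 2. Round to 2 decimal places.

lx = nx/n0 = nx/100: 1, 0.89, 0.88, 0.58, 0.07
lx·mx for x ≥ 2: 3.256, 1.16, 0.049 → sum = 4.465
V_2 = 4.465 / l_2 = 4.465 / 0.88 = 5.073864… → 5.07

5.07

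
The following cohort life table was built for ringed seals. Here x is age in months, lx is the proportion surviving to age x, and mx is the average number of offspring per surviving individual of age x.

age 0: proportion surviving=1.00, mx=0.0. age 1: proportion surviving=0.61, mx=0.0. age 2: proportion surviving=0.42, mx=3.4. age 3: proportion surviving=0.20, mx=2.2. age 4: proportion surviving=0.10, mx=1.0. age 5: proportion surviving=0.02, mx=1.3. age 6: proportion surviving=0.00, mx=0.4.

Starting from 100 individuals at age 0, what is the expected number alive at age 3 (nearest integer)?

20

Expected survivors = N0 · l_3 = 100 × 0.20 = 20 → 20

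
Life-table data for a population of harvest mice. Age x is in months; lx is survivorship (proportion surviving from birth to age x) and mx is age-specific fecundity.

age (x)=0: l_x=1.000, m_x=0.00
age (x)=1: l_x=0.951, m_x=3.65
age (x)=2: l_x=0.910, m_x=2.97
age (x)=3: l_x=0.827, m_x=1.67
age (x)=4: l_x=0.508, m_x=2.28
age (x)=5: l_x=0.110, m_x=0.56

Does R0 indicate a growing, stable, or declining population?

growing

R0 = Σ lx·mx = 0 + 3.47115 + 2.7027 + 1.38109 + 1.15824 + 0.0616 = 8.77478
R0 > 1, so the population is growing.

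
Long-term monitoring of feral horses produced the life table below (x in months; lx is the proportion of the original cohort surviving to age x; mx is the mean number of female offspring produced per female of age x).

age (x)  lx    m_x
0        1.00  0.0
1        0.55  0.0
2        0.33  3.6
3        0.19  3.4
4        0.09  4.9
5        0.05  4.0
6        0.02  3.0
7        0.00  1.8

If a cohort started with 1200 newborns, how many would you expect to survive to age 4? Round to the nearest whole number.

108

Expected survivors = N0 · l_4 = 1200 × 0.09 = 108 → 108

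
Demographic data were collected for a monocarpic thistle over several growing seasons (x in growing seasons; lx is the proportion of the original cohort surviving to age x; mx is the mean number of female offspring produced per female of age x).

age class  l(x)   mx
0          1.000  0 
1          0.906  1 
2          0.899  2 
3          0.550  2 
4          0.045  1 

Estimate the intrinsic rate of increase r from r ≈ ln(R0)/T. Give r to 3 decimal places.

0.650

R0 = Σ lx·mx = 0 + 0.906 + 1.798 + 1.1 + 0.045 = 3.849
Σ x·lx·mx = 7.982; T = 7.982/3.849 = 2.07379…
r ≈ ln(R0)/T = ln(3.849)/2.07379… = 0.64993… → 0.650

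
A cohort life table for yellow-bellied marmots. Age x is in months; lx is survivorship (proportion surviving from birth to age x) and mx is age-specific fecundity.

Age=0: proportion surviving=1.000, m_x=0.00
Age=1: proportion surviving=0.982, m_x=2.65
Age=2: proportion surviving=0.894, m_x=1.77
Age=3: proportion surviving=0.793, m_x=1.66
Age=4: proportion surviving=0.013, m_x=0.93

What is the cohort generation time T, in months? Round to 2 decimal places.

1.77

lx·mx: 0, 2.6023, 1.58238, 1.31638, 0.01209 → R0 = 5.51315
x·lx·mx: 0, 2.6023, 3.16476, 3.94914, 0.04836 → Σ = 9.76456
T = 9.76456 / 5.51315 = 1.77114… → 1.77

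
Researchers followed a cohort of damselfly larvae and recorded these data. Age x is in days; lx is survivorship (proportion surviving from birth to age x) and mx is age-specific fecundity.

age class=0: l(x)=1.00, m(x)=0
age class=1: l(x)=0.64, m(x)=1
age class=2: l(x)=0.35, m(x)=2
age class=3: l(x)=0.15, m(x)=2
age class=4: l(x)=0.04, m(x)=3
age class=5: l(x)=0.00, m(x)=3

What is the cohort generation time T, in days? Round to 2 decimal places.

lx·mx: 0, 0.64, 0.7, 0.3, 0.12, 0 → R0 = 1.76
x·lx·mx: 0, 0.64, 1.4, 0.9, 0.48, 0 → Σ = 3.42
T = 3.42 / 1.76 = 1.943182… → 1.94

1.94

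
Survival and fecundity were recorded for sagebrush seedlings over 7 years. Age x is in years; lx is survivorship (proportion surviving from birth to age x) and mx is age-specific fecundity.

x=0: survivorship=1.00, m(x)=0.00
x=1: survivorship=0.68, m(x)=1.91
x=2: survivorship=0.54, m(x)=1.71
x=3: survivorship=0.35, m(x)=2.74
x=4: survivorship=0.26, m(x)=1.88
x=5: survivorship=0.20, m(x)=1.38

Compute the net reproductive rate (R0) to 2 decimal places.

3.95

lx·mx by age: 0, 1.2988, 0.9234, 0.959, 0.4888, 0.276
R0 = Σ lx·mx = 3.946 → 3.95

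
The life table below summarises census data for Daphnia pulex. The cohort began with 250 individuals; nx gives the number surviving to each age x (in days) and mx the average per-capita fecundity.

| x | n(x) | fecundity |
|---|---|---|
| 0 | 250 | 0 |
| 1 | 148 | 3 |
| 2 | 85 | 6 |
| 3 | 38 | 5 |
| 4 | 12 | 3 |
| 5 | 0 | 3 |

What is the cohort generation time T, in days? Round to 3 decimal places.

1.846

lx = nx/n0 = nx/250: 1, 0.592, 0.34, 0.152, 0.048, 0
lx·mx: 0, 1.776, 2.04, 0.76, 0.144, 0 → R0 = 4.72
x·lx·mx: 0, 1.776, 4.08, 2.28, 0.576, 0 → Σ = 8.712
T = 8.712 / 4.72 = 1.845763… → 1.846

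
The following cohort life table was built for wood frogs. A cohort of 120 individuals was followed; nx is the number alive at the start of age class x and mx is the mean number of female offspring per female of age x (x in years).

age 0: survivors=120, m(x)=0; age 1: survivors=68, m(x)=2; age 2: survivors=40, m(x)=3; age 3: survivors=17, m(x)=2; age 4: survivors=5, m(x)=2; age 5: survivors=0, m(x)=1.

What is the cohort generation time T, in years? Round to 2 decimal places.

1.73

lx = nx/n0 = nx/120: 1, 0.56667…, 0.33333…, 0.14167…, 0.04167…, 0
lx·mx: 0, 1.133333…, 1…, 0.283333…, 0.083333…, 0 → R0 = 2.5…
x·lx·mx: 0, 1.133333…, 2…, 0.85…, 0.333333…, 0 → Σ = 4.316667…
T = 4.316667… / 2.5… = 1.726667… → 1.73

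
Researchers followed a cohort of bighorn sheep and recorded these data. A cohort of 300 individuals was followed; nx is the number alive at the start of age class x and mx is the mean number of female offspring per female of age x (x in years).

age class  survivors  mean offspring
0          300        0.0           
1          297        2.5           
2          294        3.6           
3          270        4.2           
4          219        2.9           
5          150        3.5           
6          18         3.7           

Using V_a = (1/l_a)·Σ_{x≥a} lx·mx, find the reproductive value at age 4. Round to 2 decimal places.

lx = nx/n0 = nx/300: 1, 0.99, 0.98, 0.9, 0.73, 0.5, 0.06
lx·mx for x ≥ 4: 2.117, 1.75, 0.222 → sum = 4.089
V_4 = 4.089 / l_4 = 4.089 / 0.73 = 5.60137… → 5.60

5.60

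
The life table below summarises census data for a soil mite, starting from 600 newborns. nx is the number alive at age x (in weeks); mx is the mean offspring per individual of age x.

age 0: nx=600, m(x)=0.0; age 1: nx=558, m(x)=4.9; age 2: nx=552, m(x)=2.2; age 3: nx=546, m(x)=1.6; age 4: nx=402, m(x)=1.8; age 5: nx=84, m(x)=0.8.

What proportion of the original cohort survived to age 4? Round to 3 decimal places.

l_4 = n_4/n_0 = 402/600 = 0.67 → 0.670

0.670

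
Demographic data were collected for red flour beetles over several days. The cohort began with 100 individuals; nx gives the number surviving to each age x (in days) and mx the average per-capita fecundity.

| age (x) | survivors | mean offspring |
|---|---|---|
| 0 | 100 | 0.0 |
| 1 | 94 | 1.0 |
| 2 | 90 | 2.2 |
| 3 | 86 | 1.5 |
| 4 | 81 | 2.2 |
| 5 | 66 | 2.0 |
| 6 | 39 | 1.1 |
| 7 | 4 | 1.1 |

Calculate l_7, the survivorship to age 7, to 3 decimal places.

0.040

l_7 = n_7/n_0 = 4/100 = 0.04 → 0.040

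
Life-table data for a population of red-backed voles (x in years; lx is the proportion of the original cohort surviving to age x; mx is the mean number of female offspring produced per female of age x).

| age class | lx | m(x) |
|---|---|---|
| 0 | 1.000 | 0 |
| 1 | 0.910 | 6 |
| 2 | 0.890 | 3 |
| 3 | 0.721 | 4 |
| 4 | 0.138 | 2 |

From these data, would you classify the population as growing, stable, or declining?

R0 = Σ lx·mx = 0 + 5.46 + 2.67 + 2.884 + 0.276 = 11.29
R0 > 1, so the population is growing.

growing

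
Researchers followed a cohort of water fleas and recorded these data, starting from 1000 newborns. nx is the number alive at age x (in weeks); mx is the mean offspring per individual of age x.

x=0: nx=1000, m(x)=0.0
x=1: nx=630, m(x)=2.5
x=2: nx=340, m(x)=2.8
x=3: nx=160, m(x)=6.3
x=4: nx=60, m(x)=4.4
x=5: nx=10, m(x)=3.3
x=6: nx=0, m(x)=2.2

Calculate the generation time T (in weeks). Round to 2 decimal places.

2.02

lx = nx/n0 = nx/1000: 1, 0.63, 0.34, 0.16, 0.06, 0.01, 0
lx·mx: 0, 1.575, 0.952, 1.008, 0.264, 0.033, 0 → R0 = 3.832
x·lx·mx: 0, 1.575, 1.904, 3.024, 1.056, 0.165, 0 → Σ = 7.724
T = 7.724 / 3.832 = 2.015658… → 2.02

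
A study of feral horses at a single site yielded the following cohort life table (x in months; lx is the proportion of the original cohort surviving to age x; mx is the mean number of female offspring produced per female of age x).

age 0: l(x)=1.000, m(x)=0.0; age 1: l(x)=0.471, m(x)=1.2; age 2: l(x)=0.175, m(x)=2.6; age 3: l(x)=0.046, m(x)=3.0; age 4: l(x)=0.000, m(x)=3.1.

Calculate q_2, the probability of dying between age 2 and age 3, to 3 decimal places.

q_2 = (l_2 − l_3) / l_2 = (0.175 − 0.046) / 0.175
     = 0.129 / 0.175 = 0.737143… → 0.737

0.737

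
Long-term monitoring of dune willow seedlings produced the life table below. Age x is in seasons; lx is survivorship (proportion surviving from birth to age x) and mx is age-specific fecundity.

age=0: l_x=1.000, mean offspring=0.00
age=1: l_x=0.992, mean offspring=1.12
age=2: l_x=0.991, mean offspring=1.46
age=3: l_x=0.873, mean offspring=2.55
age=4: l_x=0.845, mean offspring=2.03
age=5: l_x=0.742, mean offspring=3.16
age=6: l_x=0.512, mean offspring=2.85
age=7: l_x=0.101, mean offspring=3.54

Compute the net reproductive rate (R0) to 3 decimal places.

lx·mx by age: 0, 1.11104, 1.44686, 2.22615, 1.71535, 2.34472, 1.4592, 0.35754
R0 = Σ lx·mx = 10.66086 → 10.661

10.661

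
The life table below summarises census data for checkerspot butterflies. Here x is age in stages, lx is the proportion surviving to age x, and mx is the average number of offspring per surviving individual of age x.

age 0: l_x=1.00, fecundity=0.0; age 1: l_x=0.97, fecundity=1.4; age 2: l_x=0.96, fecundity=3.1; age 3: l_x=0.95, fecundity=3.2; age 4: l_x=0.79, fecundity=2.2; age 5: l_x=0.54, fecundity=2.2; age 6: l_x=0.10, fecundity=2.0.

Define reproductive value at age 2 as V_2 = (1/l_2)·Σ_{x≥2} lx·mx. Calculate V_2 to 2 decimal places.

lx·mx for x ≥ 2: 2.976, 3.04, 1.738, 1.188, 0.2 → sum = 9.142
V_2 = 9.142 / l_2 = 9.142 / 0.96 = 9.522917… → 9.52

9.52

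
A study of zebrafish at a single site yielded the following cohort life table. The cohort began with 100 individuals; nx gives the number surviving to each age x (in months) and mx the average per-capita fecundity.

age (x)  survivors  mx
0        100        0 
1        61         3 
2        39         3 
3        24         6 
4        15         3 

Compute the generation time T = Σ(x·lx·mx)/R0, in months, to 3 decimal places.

lx = nx/n0 = nx/100: 1, 0.61, 0.39, 0.24, 0.15
lx·mx: 0, 1.83, 1.17, 1.44, 0.45 → R0 = 4.89
x·lx·mx: 0, 1.83, 2.34, 4.32, 1.8 → Σ = 10.29
T = 10.29 / 4.89 = 2.104294… → 2.104

2.104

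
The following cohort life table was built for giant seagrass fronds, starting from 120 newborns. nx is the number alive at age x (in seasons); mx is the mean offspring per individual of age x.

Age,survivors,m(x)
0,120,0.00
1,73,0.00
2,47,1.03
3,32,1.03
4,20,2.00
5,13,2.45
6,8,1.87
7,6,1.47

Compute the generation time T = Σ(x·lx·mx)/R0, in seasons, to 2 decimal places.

lx = nx/n0 = nx/120: 1, 0.60833…, 0.39167…, 0.26667…, 0.16667…, 0.10833…, 0.06667…, 0.05
lx·mx: 0, 0, 0.403417…, 0.274667…, 0.333333…, 0.265417…, 0.124667…, 0.0735 → R0 = 1.475…
x·lx·mx: 0, 0, 0.806833…, 0.824…, 1.333333…, 1.327083…, 0.748…, 0.5145 → Σ = 5.55375…
T = 5.55375… / 1.475… = 3.765254… → 3.77

3.77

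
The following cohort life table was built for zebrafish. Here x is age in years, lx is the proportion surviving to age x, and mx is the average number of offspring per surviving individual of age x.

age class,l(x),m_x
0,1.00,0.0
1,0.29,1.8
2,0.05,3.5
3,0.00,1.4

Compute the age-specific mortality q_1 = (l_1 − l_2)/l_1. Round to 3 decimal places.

q_1 = (l_1 − l_2) / l_1 = (0.29 − 0.05) / 0.29
     = 0.24 / 0.29 = 0.827586… → 0.828

0.828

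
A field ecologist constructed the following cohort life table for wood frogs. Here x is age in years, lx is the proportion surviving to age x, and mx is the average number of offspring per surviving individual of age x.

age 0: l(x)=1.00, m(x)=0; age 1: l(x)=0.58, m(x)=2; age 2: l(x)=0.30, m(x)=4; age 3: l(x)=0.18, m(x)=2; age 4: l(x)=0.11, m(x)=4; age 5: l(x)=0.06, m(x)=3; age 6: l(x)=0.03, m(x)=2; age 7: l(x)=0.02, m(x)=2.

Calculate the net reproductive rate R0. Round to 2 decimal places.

lx·mx by age: 0, 1.16, 1.2, 0.36, 0.44, 0.18, 0.06, 0.04
R0 = Σ lx·mx = 3.44 → 3.44

3.44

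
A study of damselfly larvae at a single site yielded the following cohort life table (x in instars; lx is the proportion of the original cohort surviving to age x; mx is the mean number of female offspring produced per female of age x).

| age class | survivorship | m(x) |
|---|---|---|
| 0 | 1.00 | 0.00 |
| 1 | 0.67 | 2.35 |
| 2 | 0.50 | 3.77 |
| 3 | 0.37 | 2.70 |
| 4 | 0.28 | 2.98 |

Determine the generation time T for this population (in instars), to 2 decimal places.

2.21

lx·mx: 0, 1.5745, 1.885, 0.999, 0.8344 → R0 = 5.2929
x·lx·mx: 0, 1.5745, 3.77, 2.997, 3.3376 → Σ = 11.6791
T = 11.6791 / 5.2929 = 2.20656… → 2.21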